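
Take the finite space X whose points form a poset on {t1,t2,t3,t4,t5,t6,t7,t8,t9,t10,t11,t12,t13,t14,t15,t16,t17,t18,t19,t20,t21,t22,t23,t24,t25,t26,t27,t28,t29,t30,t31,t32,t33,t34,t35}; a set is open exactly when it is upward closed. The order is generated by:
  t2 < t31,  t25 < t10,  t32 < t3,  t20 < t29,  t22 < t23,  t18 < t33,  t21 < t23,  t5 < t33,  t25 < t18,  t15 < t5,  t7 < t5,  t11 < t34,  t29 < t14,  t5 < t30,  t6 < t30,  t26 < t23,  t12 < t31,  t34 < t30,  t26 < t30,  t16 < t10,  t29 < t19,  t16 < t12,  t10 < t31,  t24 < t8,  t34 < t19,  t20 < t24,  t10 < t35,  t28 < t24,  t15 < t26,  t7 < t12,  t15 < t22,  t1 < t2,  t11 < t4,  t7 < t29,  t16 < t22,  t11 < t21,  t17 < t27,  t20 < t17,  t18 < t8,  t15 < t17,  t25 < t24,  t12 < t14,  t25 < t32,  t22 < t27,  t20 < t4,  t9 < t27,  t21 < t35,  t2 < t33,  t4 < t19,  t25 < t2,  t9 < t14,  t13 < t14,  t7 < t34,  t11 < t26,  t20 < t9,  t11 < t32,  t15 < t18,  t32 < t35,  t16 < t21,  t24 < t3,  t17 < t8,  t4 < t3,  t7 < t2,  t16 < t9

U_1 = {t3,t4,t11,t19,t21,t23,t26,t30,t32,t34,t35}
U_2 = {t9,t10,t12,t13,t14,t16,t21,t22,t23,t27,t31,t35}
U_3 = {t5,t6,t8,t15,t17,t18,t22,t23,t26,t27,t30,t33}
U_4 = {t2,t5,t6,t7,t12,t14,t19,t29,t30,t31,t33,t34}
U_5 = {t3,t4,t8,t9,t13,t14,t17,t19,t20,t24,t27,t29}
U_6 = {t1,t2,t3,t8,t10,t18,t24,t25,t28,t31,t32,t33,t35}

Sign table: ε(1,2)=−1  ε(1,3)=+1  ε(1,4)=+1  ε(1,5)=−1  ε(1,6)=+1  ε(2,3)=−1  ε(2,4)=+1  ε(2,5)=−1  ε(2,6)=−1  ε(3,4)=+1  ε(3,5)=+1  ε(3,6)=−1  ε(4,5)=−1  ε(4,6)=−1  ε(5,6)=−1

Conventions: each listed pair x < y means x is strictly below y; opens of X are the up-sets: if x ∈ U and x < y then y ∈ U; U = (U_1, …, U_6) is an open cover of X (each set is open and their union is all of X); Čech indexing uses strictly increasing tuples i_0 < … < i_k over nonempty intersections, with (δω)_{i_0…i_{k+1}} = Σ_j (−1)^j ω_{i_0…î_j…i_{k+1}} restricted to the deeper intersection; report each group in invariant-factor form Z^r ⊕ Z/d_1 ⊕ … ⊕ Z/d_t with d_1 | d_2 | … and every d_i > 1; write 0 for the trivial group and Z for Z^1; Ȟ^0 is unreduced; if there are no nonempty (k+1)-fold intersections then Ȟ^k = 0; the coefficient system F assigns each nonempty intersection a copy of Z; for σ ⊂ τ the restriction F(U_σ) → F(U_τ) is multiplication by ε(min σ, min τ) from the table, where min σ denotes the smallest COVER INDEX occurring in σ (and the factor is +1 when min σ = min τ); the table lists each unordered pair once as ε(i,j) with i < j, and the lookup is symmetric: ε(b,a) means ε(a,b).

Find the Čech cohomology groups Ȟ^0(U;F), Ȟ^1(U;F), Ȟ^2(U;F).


nerve simplices:
  U12={t21,t23,t35} U13={t23,t26,t30} U14={t19,t30,t34} U15={t3,t4,t19} U16={t3,t32,t35} U23={t22,t23,t27} U24={t12,t14,t31} U25={t9,t13,t14,t27} U26={t10,t31,t35} U34={t5,t6,t30,t33} U35={t8,t17,t27} U36={t8,t18,t33} U45={t14,t19,t29} U46={t2,t31,t33} U56={t3,t8,t24}
  U123={t23} U126={t35} U134={t30} U145={t19} U156={t3} U235={t27} U245={t14} U246={t31} U346={t33} U356={t8}
C dims 6,15,10; δ0: rk 6, SNF 1^5·2; δ1: rk 9, SNF 1^9
degree 0: 6−6−0 = 0 → Ȟ^0 ≅ 0
degree 1: 15−9−6 = 0 plus torsion [2] → Ȟ^1 ≅ Z/2
degree 2: 10−0−9 = 1 → Ȟ^2 ≅ Z

Ȟ^0 = 0,  Ȟ^1 = Z/2,  Ȟ^2 = Z


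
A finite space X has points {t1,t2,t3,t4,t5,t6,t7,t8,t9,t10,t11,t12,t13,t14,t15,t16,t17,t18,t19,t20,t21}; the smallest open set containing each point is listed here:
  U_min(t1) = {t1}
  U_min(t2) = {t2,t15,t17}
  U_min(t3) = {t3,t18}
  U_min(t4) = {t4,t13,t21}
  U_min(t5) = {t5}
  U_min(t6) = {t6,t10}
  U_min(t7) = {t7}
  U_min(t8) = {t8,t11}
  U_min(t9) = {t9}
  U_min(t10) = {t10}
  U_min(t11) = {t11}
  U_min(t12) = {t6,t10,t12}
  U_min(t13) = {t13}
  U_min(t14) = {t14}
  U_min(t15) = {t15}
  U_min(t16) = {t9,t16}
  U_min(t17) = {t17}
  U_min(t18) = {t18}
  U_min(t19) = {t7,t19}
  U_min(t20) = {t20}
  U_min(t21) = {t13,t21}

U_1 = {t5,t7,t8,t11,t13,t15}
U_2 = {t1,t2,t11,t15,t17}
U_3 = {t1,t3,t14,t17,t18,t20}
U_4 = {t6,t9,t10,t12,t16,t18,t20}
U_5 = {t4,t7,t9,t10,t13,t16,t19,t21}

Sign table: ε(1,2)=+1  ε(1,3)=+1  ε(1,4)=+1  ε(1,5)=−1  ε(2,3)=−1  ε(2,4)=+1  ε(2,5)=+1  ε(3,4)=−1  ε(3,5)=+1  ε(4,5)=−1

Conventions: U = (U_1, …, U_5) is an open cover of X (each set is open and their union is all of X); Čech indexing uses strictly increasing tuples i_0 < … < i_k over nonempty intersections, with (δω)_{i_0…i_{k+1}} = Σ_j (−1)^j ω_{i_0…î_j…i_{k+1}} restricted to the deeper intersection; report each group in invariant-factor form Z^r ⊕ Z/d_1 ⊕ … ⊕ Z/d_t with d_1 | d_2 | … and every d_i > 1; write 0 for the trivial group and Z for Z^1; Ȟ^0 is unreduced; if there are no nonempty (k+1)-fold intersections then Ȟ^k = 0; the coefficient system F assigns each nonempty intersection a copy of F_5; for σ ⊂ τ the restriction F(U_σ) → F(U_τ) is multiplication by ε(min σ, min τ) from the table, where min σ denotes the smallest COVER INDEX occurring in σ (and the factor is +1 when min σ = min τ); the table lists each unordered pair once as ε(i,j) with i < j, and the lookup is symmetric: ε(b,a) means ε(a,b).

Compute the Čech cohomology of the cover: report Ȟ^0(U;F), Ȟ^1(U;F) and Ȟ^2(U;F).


Ȟ^0 ≅ Z/5; Ȟ^1 ≅ Z/5; Ȟ^2 ≅ 0

nonempty overlaps:
  U12={t11,t15} U15={t7,t13} U23={t1,t17} U34={t18,t20} U45={t9,t10,t16}
C dims 5,5; δ0: rk_F5 4
degree 0: 5−4−0 = 1 → Ȟ^0 ≅ Z/5
degree 1: 5−0−4 = 1 → Ȟ^1 ≅ Z/5
degree 2: 0−0−0 = 0 → Ȟ^2 ≅ 0


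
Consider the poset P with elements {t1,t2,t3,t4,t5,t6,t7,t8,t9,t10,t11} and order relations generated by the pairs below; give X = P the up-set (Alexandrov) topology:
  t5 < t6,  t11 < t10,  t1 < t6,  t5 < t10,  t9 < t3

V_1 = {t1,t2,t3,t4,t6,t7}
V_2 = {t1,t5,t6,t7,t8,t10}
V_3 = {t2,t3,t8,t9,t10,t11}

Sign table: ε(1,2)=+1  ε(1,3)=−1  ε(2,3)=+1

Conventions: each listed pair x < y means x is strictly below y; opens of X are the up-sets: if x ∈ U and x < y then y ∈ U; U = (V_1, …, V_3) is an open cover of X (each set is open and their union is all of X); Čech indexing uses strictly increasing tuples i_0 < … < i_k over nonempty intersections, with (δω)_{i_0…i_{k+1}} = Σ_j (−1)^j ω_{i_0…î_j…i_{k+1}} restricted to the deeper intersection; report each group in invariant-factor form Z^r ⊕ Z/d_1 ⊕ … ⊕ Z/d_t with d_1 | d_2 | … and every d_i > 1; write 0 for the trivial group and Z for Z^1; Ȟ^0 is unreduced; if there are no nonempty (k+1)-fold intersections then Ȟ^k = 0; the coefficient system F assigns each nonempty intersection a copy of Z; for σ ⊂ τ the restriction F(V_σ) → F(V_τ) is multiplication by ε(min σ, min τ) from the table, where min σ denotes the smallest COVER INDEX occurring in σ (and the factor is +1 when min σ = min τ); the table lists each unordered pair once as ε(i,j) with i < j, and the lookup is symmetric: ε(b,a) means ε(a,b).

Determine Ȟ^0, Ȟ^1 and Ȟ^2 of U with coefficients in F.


Ȟ^0 = 0,  Ȟ^1 = Z/2,  Ȟ^2 = 0

nerve of the cover:
  V12={t1,t6,t7} V13={t2,t3} V23={t8,t10}
C dims 3,3; δ0: rk 3, SNF 1^2·2
Ȟ^0 = (3 − 3) − 0 = 0, so Ȟ^0 ≅ 0
Ȟ^1 = (3 − 0) − 3 = 0 plus torsion [2], so Ȟ^1 ≅ Z/2
Ȟ^2 = (0 − 0) − 0 = 0, so Ȟ^2 ≅ 0


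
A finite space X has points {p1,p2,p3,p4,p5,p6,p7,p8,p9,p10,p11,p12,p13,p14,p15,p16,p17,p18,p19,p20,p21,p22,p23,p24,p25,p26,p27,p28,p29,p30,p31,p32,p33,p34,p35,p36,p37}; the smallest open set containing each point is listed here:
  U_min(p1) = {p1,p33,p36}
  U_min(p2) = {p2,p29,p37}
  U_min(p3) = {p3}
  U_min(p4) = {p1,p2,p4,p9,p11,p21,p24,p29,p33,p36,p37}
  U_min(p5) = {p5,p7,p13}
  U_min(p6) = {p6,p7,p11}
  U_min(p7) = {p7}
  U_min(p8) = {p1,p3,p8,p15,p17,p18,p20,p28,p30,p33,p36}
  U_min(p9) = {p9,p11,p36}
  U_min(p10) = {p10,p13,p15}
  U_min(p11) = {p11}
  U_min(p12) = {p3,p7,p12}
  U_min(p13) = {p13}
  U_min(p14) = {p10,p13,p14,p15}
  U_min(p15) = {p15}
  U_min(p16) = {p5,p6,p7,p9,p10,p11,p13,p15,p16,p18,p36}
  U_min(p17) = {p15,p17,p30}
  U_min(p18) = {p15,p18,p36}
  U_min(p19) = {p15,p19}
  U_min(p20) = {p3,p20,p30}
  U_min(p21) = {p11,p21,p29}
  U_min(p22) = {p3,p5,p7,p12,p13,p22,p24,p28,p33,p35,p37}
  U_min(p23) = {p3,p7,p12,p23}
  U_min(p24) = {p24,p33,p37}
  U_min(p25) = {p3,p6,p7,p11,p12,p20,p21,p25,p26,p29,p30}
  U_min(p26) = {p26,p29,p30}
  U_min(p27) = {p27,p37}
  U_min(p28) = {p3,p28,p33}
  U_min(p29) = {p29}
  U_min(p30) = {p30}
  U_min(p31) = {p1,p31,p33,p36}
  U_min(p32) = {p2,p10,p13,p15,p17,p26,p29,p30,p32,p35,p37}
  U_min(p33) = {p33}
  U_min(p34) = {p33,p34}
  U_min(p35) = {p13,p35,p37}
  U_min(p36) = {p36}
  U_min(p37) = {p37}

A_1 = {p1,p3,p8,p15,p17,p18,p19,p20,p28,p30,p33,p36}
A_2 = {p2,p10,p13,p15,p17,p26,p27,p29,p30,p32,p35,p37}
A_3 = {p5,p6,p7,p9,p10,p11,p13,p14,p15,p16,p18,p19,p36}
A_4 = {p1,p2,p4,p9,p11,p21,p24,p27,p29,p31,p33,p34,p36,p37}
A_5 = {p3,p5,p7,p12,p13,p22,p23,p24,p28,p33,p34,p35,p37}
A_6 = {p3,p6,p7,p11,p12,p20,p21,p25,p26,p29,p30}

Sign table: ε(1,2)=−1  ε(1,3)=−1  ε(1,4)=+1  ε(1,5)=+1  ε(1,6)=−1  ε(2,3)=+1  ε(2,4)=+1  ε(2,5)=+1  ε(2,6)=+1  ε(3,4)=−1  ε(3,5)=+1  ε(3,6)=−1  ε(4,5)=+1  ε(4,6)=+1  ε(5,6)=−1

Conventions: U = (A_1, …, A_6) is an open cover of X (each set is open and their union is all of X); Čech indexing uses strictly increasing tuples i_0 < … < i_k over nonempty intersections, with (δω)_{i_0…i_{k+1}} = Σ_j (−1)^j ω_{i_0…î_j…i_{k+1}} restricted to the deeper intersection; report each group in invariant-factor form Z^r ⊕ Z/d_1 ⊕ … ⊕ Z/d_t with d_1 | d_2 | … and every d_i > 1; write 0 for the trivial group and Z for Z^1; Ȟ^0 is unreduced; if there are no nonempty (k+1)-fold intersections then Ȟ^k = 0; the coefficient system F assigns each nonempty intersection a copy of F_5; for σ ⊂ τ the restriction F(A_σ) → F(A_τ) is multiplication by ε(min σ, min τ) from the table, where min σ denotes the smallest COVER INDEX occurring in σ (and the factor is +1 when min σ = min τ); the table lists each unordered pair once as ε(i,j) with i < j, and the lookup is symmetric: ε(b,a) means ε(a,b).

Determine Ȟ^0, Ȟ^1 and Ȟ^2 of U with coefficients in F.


Ȟ^0 = 0, Ȟ^1 = 0 and Ȟ^2 = Z/5

nerve of the cover:
  A12={p15,p17,p30} A13={p15,p18,p19,p36} A14={p1,p33,p36} A15={p3,p28,p33} A16={p3,p20,p30} A23={p10,p13,p15} A24={p2,p27,p29,p37} A25={p13,p35,p37} A26={p26,p29,p30} A34={p9,p11,p36} A35={p5,p7,p13} A36={p6,p7,p11} A45={p24,p33,p34,p37} A46={p11,p21,p29} A56={p3,p7,p12}
  A123={p15} A126={p30} A134={p36} A145={p33} A156={p3} A235={p13} A245={p37} A246={p29} A346={p11} A356={p7}
C dims 6,15,10; δ0: rk_F5 6; δ1: rk_F5 9
Ȟ^0 = (6 − 6) − 0 = 0, so Ȟ^0 ≅ 0
Ȟ^1 = (15 − 9) − 6 = 0, so Ȟ^1 ≅ 0
Ȟ^2 = (10 − 0) − 9 = 1, so Ȟ^2 ≅ Z/5


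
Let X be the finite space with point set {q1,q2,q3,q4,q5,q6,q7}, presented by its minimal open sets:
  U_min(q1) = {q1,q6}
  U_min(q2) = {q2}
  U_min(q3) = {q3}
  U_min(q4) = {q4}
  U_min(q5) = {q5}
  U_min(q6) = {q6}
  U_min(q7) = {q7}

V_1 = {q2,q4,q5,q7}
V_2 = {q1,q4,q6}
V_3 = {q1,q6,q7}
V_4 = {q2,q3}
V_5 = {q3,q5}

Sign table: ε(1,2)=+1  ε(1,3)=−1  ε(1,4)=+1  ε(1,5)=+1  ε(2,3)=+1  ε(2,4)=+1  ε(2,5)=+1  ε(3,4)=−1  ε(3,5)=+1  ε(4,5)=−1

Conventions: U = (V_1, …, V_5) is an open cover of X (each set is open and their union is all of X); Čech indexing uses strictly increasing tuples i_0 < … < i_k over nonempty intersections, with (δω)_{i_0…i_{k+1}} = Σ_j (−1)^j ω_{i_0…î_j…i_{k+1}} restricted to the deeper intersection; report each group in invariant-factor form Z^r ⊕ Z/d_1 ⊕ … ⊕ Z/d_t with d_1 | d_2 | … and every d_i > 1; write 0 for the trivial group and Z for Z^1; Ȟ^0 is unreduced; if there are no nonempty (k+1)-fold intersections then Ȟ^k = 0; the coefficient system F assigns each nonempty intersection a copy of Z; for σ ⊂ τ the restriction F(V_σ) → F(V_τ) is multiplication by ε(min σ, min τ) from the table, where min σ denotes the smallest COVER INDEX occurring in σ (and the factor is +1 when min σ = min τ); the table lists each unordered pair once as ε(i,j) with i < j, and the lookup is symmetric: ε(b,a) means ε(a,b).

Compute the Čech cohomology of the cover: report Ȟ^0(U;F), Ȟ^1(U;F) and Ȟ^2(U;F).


nerve of the cover:
  V12={q4} V13={q7} V14={q2} V15={q5} V23={q1,q6} V45={q3}
C dims 5,6; δ0: rk 5, SNF 1^4·2
Ȟ^0 = (5 − 5) − 0 = 0, so Ȟ^0 ≅ 0
Ȟ^1 = (6 − 0) − 5 = 1 plus torsion [2], so Ȟ^1 ≅ Z ⊕ Z/2
Ȟ^2 = (0 − 0) − 0 = 0, so Ȟ^2 ≅ 0

Ȟ^0 = 0, Ȟ^1 = Z ⊕ Z/2, Ȟ^2 = 0


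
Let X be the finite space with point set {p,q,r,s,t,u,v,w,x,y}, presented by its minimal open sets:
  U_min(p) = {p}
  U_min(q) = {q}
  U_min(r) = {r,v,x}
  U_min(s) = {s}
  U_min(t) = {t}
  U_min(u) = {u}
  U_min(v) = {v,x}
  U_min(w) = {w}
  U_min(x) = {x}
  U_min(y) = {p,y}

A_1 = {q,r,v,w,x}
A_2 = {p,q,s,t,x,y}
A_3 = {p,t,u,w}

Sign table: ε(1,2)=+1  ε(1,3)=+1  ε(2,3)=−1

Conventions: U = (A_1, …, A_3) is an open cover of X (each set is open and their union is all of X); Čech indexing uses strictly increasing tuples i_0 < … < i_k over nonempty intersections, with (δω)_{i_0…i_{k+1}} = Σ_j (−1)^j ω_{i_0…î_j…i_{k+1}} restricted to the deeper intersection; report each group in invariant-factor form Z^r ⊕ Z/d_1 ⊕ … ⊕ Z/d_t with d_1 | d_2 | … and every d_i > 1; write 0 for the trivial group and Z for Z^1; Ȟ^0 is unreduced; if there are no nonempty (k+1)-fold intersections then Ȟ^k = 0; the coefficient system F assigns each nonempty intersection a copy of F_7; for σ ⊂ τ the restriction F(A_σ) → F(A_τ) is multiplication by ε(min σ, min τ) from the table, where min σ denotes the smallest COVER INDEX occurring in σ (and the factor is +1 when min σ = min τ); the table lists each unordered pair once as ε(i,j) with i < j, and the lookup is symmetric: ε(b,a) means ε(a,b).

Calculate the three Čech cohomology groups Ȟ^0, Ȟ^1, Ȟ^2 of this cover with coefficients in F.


Ȟ^0 = 0, Ȟ^1 = 0, Ȟ^2 = 0

nerve of the cover:
  A12={q,x} A13={w} A23={p,t}
C dims 3,3; δ0: rk_F7 3
Ȟ^0 = (3 − 3) − 0 = 0, so Ȟ^0 ≅ 0
Ȟ^1 = (3 − 0) − 3 = 0, so Ȟ^1 ≅ 0
Ȟ^2 = (0 − 0) − 0 = 0, so Ȟ^2 ≅ 0


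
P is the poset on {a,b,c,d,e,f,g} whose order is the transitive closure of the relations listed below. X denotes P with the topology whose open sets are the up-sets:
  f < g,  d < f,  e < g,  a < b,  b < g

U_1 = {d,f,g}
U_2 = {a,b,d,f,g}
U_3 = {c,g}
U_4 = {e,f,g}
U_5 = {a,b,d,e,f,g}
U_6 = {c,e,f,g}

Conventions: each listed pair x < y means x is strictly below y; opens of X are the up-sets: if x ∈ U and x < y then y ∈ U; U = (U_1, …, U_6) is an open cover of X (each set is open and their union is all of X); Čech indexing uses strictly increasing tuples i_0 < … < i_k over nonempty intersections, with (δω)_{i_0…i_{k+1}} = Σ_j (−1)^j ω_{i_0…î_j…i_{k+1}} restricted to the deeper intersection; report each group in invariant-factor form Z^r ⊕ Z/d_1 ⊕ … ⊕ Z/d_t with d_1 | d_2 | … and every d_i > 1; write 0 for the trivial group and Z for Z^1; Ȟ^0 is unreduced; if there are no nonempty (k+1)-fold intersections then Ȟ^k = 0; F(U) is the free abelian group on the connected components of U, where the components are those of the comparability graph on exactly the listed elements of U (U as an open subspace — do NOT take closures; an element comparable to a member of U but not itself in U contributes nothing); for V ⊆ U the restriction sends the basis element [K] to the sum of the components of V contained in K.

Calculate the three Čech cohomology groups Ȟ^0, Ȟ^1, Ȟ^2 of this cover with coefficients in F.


Ȟ^0 = Z^2, Ȟ^1 = 0, Ȟ^2 = 0

nerve of the cover:
  U12={d,f,g} U13={g} U14={f,g} U15={d,f,g} U16={f,g} U23={g} U24={f,g} U25={a,b,d,f,g} U26={f,g} U34={g} U35={g} U36={c,g} U45={e,f,g} U46={e,f,g} U56={e,f,g}
  U123={g} U124={f,g} U125={d,f,g} U126={f,g} U134={g} U135={g} U136={g} U145={f,g} U146={f,g} U156={f,g} U234={g} U235={g} U236={g} U245={f,g} U246={f,g} U256={f,g} U345={g} U346={g} U356={g} U456={e,f,g}
  U1234={g} U1235={g} U1236={g} U1245={f,g} U1246={f,g} U1256={f,g} U1345={g} U1346={g} U1356={g} U1456={f,g} U2345={g} U2346={g} U2356={g} U2456={f,g} U3456={g}
  U12345={g} U12346={g} U12356={g} U12456={f,g} U13456={g} U23456={g}
  U123456={g}
components per intersection:
  U1: {d,f,g}
  U2: {a,b,d,f,g}
  U3: {c} {g}
  U4: {e,f,g}
  U5: {a,b,d,e,f,g}
  U6: {c} {e,f,g}
  U12: {d,f,g}
  U13: {g}
  U14: {f,g}
  U15: {d,f,g}
  U16: {f,g}
  U23: {g}
  U24: {f,g}
  U25: {a,b,d,f,g}
  U26: {f,g}
  U34: {g}
  U35: {g}
  U36: {c} {g}
  U45: {e,f,g}
  U46: {e,f,g}
  U56: {e,f,g}
  U123: {g}
  U124: {f,g}
  U125: {d,f,g}
  U126: {f,g}
  U134: {g}
  U135: {g}
  U136: {g}
  U145: {f,g}
  U146: {f,g}
  U156: {f,g}
  U234: {g}
  U235: {g}
  U236: {g}
  U245: {f,g}
  U246: {f,g}
  U256: {f,g}
  U345: {g}
  U346: {g}
  U356: {g}
  U456: {e,f,g}
  U1234: {g}
  U1235: {g}
  U1236: {g}
  U1245: {f,g}
  U1246: {f,g}
  U1256: {f,g}
  U1345: {g}
  U1346: {g}
  U1356: {g}
  U1456: {f,g}
  U2345: {g}
  U2346: {g}
  U2356: {g}
  U2456: {f,g}
  U3456: {g}
  U12345: {g}
  U12346: {g}
  U12356: {g}
  U12456: {f,g}
  U13456: {g}
  U23456: {g}
  U123456: {g}
C dims 8,16,20,15; δ0: rk 6, SNF 1^6; δ1: rk 10, SNF 1^10; δ2: rk 10, SNF 1^10
Ȟ^0 = (8 − 6) − 0 = 2, so Ȟ^0 ≅ Z^2
Ȟ^1 = (16 − 10) − 6 = 0, so Ȟ^1 ≅ 0
Ȟ^2 = (20 − 10) − 10 = 0, so Ȟ^2 ≅ 0


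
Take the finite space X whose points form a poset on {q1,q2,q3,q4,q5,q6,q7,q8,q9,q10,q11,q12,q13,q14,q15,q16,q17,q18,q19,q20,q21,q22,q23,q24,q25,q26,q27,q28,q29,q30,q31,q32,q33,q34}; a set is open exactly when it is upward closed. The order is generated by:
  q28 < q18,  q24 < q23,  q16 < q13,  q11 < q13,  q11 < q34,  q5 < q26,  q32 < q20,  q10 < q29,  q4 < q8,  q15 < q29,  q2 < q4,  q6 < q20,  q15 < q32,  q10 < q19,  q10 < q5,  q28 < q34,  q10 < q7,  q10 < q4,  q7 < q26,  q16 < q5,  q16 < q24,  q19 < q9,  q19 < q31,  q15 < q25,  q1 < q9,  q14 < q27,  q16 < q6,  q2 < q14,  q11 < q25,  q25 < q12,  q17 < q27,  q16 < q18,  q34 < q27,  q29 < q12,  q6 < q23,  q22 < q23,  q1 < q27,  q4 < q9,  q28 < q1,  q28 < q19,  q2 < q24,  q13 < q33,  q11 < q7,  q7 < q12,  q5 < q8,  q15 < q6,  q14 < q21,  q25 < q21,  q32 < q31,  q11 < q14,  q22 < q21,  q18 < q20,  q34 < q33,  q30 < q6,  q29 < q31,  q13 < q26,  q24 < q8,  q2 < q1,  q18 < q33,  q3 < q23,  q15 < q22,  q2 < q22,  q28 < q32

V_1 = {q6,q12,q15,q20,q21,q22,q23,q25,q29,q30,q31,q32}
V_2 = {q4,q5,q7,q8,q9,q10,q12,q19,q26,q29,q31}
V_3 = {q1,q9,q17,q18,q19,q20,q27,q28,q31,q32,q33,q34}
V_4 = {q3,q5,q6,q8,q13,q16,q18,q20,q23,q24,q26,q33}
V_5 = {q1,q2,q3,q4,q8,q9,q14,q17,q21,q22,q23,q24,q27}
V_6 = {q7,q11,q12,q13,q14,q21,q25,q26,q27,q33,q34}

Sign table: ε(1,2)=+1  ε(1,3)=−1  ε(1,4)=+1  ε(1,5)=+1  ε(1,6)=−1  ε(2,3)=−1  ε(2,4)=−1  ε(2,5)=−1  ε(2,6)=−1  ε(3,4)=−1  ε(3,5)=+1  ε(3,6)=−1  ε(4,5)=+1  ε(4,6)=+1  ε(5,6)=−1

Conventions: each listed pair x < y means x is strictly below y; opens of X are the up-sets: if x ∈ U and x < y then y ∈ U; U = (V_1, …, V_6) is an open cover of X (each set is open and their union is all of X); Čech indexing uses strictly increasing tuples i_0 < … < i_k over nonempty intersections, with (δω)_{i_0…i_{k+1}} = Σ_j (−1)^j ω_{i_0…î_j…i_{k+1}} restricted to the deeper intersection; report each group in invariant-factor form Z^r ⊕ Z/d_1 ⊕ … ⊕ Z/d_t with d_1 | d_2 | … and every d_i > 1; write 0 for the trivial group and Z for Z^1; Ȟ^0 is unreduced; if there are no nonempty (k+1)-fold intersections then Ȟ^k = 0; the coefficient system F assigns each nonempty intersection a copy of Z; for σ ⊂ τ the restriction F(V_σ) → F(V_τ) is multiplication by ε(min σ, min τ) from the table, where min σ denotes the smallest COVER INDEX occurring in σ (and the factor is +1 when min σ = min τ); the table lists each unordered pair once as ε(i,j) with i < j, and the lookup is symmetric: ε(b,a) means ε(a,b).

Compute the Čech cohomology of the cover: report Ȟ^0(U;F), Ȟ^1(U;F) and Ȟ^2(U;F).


Ȟ^0 = 0; Ȟ^1 = Z/2; Ȟ^2 = Z

nonempty overlaps:
  V12={q12,q29,q31} V13={q20,q31,q32} V14={q6,q20,q23} V15={q21,q22,q23} V16={q12,q21,q25} V23={q9,q19,q31} V24={q5,q8,q26} V25={q4,q8,q9} V26={q7,q12,q26} V34={q18,q20,q33} V35={q1,q9,q17,q27} V36={q27,q33,q34} V45={q3,q8,q23,q24} V46={q13,q26,q33} V56={q14,q21,q27}
  V123={q31} V126={q12} V134={q20} V145={q23} V156={q21} V235={q9} V245={q8} V246={q26} V346={q33} V356={q27}
C dims 6,15,10; δ0: rk 6, SNF 1^5·2; δ1: rk 9, SNF 1^9
degree 0: 6−6−0 = 0 → Ȟ^0 ≅ 0
degree 1: 15−9−6 = 0 plus torsion [2] → Ȟ^1 ≅ Z/2
degree 2: 10−0−9 = 1 → Ȟ^2 ≅ Z


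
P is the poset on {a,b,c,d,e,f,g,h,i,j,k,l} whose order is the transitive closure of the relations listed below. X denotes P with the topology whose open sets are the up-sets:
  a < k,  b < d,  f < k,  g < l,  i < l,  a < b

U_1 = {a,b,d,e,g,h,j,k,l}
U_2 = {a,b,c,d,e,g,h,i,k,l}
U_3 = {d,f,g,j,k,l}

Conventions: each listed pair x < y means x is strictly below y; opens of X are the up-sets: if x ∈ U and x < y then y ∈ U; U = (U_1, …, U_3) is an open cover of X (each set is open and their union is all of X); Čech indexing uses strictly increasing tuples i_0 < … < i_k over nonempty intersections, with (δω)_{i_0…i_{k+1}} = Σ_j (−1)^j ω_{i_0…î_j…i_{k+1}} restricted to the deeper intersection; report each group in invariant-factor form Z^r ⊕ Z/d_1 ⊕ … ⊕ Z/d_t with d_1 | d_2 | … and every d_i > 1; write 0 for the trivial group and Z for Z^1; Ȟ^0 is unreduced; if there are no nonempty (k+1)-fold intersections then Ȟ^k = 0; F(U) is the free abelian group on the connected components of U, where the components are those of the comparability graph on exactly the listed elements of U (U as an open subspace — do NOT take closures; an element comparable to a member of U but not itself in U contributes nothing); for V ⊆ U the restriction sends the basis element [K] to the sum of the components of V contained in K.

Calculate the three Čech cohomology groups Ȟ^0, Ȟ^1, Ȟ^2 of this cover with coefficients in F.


nonempty overlaps:
  U12={a,b,d,e,g,h,k,l} U13={d,g,j,k,l} U23={d,g,k,l}
  U123={d,g,k,l}
components per intersection:
  U1: {a,b,d,k} {e} {g,l} {h} {j}
  U2: {a,b,d,k} {c} {e} {g,i,l} {h}
  U3: {d} {f,k} {g,l} {j}
  U12: {a,b,d,k} {e} {g,l} {h}
  U13: {d} {g,l} {j} {k}
  U23: {d} {g,l} {k}
  U123: {d} {g,l} {k}
C dims 14,11,3; δ0: rk 8, SNF 1^8; δ1: rk 3, SNF 1^3
degree 0: 14−8−0 = 6 → Ȟ^0 ≅ Z^6
degree 1: 11−3−8 = 0 → Ȟ^1 ≅ 0
degree 2: 3−0−3 = 0 → Ȟ^2 ≅ 0

Ȟ^0(U;F) ≅ Z^6, Ȟ^1(U;F) ≅ 0, Ȟ^2(U;F) ≅ 0


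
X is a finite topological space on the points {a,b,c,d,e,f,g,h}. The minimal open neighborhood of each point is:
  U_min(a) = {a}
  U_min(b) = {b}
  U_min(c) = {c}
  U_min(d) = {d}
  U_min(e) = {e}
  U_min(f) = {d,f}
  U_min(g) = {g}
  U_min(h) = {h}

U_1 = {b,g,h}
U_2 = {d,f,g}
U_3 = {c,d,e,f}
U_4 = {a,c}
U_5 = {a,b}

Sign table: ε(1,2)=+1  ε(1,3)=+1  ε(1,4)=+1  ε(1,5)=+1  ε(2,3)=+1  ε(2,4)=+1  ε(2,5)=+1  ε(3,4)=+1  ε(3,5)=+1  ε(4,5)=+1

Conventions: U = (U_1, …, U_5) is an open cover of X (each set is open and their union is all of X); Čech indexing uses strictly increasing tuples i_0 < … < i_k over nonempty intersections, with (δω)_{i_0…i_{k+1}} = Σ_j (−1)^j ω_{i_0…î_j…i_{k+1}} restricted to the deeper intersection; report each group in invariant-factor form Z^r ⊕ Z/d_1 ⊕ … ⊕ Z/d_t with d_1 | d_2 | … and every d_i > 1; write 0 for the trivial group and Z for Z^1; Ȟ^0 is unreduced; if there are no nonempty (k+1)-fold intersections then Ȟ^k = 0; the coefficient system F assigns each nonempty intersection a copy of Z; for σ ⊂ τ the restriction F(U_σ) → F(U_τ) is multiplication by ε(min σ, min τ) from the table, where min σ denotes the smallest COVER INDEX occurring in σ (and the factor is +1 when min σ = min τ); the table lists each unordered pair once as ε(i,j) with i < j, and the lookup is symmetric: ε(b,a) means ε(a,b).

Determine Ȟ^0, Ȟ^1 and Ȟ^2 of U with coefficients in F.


intersection data:
  U12={g} U15={b} U23={d,f} U34={c} U45={a}
C dims 5,5; δ0: rk 4, SNF 1^4
Ȟ^0 = (5 − 4) − 0 = 1, so Ȟ^0 ≅ Z
Ȟ^1 = (5 − 0) − 4 = 1, so Ȟ^1 ≅ Z
Ȟ^2 = (0 − 0) − 0 = 0, so Ȟ^2 ≅ 0

Ȟ^0(U;F) ≅ Z, Ȟ^1(U;F) ≅ Z, Ȟ^2(U;F) ≅ 0


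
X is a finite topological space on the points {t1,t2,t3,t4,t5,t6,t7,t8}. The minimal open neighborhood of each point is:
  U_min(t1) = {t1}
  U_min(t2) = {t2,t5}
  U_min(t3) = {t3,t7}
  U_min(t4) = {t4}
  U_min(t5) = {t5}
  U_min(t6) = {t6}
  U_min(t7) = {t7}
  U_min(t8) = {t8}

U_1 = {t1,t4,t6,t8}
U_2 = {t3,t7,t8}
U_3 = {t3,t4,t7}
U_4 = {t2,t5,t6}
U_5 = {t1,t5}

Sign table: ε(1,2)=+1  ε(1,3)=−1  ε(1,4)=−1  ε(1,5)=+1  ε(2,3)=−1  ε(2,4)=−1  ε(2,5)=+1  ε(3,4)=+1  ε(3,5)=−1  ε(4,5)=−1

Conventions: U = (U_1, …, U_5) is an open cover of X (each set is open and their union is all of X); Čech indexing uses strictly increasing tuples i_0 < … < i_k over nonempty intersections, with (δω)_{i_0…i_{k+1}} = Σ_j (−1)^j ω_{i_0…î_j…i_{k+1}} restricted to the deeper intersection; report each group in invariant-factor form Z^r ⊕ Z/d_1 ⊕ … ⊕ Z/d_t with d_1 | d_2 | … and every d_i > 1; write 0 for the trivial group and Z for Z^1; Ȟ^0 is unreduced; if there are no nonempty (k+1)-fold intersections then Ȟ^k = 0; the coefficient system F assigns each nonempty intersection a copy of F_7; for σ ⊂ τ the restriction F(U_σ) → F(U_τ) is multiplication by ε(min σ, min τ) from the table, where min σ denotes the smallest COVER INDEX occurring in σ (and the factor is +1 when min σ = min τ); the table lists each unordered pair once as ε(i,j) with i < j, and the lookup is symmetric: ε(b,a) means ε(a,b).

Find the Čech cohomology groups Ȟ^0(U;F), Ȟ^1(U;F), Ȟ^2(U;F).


nonempty intersections:
  U12={t8} U13={t4} U14={t6} U15={t1} U23={t3,t7} U45={t5}
C dims 5,6; δ0: rk_F7 4
Ȟ^0: (5−4)−0=1 ⇒ Z/7
Ȟ^1: (6−0)−4=2 ⇒ Z/7 ⊕ Z/7
Ȟ^2: (0−0)−0=0 ⇒ 0

Ȟ^0(U;F) ≅ Z/7, Ȟ^1(U;F) ≅ Z/7 ⊕ Z/7, Ȟ^2(U;F) ≅ 0


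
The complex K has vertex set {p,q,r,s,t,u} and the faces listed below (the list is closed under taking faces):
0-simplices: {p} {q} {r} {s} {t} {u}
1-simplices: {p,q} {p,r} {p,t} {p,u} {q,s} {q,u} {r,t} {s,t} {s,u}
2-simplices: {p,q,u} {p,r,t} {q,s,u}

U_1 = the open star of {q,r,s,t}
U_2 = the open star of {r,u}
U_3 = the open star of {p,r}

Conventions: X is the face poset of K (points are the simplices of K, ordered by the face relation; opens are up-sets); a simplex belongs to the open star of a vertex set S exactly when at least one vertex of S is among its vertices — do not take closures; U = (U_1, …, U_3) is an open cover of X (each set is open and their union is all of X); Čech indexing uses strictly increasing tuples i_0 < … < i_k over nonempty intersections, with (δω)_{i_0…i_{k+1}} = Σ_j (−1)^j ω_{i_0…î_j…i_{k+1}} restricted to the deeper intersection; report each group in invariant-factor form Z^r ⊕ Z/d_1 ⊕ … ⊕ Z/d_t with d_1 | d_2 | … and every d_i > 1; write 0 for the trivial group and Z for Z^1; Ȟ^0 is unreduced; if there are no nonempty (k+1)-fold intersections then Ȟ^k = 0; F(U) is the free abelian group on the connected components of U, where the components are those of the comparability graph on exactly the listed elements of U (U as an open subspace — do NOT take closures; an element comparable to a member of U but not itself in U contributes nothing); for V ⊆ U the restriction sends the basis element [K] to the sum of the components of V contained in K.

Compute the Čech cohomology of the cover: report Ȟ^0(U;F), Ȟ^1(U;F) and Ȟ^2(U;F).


Ȟ^0(U;F) ≅ Z, Ȟ^1(U;F) ≅ Z and Ȟ^2(U;F) ≅ 0

nerve of the cover:
  U1={{q},{r},{s},{t},{p,q},{p,r},{p,t},{q,s},{q,u},{r,t},{s,t},{s,u},{p,q,u},{p,r,t},{q,s,u}} U2={{r},{u},{p,r},{p,u},{q,u},{r,t},{s,u},{p,q,u},{p,r,t},{q,s,u}} U3={{p},{r},{p,q},{p,r},{p,t},{p,u},{r,t},{p,q,u},{p,r,t}}
  U12={{r},{p,r},{q,u},{r,t},{s,u},{p,q,u},{p,r,t},{q,s,u}} U13={{r},{p,q},{p,r},{p,t},{r,t},{p,q,u},{p,r,t}} U23={{r},{p,r},{p,u},{r,t},{p,q,u},{p,r,t}}
  U123={{r},{p,r},{r,t},{p,q,u},{p,r,t}}
components per intersection:
  U1: {{q},{r},{s},{t},{p,q},{p,r},{p,t},{q,s},{q,u},{r,t},{s,t},{s,u},{p,q,u},{p,r,t},{q,s,u}}
  U2: {{r},{p,r},{r,t},{p,r,t}} {{u},{p,u},{q,u},{s,u},{p,q,u},{q,s,u}}
  U3: {{p},{r},{p,q},{p,r},{p,t},{p,u},{r,t},{p,q,u},{p,r,t}}
  U12: {{r},{p,r},{r,t},{p,r,t}} {{q,u},{s,u},{p,q,u},{q,s,u}}
  U13: {{r},{p,r},{p,t},{r,t},{p,r,t}} {{p,q},{p,q,u}}
  U23: {{r},{p,r},{r,t},{p,r,t}} {{p,u},{p,q,u}}
  U123: {{r},{p,r},{r,t},{p,r,t}} {{p,q,u}}
C dims 4,6,2; δ0: rk 3, SNF 1^3; δ1: rk 2, SNF 1^2
Ȟ^0 = (4 − 3) − 0 = 1, so Ȟ^0 ≅ Z
Ȟ^1 = (6 − 2) − 3 = 1, so Ȟ^1 ≅ Z
Ȟ^2 = (2 − 0) − 2 = 0, so Ȟ^2 ≅ 0


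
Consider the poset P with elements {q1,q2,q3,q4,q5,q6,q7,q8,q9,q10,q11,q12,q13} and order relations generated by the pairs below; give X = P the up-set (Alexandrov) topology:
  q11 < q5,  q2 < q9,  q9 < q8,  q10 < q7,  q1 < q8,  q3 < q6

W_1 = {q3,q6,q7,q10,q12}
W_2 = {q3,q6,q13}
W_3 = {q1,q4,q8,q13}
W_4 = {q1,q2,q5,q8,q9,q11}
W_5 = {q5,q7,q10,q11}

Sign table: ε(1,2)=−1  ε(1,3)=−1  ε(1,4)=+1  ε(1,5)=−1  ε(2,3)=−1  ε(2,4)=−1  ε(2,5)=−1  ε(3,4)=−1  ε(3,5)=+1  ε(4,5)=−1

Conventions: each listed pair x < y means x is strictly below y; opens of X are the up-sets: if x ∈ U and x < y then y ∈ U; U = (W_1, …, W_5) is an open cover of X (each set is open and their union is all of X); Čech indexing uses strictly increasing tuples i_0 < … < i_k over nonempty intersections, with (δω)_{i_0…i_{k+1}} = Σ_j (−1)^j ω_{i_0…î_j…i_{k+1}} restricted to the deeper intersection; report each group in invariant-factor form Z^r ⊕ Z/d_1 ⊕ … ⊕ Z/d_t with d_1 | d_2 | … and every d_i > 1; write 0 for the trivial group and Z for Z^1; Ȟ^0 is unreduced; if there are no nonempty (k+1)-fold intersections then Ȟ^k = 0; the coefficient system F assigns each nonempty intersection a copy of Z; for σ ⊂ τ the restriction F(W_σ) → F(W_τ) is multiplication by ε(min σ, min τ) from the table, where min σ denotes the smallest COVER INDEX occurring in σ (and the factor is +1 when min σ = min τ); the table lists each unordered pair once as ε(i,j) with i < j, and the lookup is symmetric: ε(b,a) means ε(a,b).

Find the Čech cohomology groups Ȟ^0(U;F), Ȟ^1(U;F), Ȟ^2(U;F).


nonempty overlaps:
  W12={q3,q6} W15={q7,q10} W23={q13} W34={q1,q8} W45={q5,q11}
C dims 5,5; δ0: rk 5, SNF 1^4·2
degree 0: 5−5−0 = 0 → Ȟ^0 ≅ 0
degree 1: 5−0−5 = 0 plus torsion [2] → Ȟ^1 ≅ Z/2
degree 2: 0−0−0 = 0 → Ȟ^2 ≅ 0

Ȟ^0 = 0; Ȟ^1 = Z/2; Ȟ^2 = 0


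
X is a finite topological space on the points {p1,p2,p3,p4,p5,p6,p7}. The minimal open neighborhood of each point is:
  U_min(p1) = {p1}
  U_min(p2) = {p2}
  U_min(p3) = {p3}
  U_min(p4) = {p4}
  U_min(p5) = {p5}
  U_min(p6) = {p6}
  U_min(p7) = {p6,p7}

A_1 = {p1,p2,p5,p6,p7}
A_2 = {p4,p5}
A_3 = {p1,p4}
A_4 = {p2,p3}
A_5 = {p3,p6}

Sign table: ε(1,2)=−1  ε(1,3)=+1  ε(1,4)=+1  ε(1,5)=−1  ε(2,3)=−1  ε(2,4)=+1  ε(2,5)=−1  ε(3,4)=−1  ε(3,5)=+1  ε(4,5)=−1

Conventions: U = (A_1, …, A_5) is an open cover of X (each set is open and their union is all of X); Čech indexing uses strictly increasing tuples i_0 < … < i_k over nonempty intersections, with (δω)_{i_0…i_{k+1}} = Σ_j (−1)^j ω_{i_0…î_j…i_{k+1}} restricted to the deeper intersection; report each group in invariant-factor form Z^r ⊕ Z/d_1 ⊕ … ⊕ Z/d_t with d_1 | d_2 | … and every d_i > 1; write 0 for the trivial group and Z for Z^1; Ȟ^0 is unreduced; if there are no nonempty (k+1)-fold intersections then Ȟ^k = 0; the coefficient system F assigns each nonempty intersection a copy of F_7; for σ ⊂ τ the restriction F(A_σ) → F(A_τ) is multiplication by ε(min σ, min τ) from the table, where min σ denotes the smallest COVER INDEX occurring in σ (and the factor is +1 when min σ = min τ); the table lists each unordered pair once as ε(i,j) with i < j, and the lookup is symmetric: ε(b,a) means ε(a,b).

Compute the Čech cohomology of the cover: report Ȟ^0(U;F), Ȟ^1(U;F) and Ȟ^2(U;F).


nonempty intersections:
  A12={p5} A13={p1} A14={p2} A15={p6} A23={p4} A45={p3}
C dims 5,6; δ0: rk_F7 4
Ȟ^0: (5−4)−0=1 ⇒ Z/7
Ȟ^1: (6−0)−4=2 ⇒ Z/7 ⊕ Z/7
Ȟ^2: (0−0)−0=0 ⇒ 0

Ȟ^0 ≅ Z/7,  Ȟ^1 ≅ Z/7 ⊕ Z/7,  Ȟ^2 ≅ 0


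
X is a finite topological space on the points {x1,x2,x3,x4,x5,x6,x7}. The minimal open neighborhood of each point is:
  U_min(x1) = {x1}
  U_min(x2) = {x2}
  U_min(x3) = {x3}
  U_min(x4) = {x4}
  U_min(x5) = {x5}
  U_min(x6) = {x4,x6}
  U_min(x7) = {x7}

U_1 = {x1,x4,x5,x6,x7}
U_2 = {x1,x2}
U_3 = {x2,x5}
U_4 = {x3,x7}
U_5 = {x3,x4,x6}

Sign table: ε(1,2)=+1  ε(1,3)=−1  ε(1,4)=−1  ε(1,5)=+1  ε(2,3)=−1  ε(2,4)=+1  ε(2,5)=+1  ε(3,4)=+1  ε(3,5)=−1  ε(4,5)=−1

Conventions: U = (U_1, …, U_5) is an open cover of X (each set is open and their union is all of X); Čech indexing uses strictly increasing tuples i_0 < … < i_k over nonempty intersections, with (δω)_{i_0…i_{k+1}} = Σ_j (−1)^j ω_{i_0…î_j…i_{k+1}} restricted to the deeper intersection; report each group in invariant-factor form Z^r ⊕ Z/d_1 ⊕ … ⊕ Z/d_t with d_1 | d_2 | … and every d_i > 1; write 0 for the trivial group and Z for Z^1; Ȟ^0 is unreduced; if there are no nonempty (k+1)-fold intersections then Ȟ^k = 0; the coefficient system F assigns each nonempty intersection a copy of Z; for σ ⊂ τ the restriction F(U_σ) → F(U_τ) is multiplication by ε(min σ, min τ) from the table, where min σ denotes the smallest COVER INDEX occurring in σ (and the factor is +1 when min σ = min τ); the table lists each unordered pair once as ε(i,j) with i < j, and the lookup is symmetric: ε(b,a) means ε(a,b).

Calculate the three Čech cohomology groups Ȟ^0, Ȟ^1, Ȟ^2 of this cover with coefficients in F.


cover nerve:
  U12={x1} U13={x5} U14={x7} U15={x4,x6} U23={x2} U45={x3}
C dims 5,6; δ0: rk 4, SNF 1^4
Ȟ^0: (5−4)−0=1 ⇒ Z
Ȟ^1: (6−0)−4=2 ⇒ Z^2
Ȟ^2: (0−0)−0=0 ⇒ 0

Ȟ^0(U;F) ≅ Z, Ȟ^1(U;F) ≅ Z^2, Ȟ^2(U;F) ≅ 0


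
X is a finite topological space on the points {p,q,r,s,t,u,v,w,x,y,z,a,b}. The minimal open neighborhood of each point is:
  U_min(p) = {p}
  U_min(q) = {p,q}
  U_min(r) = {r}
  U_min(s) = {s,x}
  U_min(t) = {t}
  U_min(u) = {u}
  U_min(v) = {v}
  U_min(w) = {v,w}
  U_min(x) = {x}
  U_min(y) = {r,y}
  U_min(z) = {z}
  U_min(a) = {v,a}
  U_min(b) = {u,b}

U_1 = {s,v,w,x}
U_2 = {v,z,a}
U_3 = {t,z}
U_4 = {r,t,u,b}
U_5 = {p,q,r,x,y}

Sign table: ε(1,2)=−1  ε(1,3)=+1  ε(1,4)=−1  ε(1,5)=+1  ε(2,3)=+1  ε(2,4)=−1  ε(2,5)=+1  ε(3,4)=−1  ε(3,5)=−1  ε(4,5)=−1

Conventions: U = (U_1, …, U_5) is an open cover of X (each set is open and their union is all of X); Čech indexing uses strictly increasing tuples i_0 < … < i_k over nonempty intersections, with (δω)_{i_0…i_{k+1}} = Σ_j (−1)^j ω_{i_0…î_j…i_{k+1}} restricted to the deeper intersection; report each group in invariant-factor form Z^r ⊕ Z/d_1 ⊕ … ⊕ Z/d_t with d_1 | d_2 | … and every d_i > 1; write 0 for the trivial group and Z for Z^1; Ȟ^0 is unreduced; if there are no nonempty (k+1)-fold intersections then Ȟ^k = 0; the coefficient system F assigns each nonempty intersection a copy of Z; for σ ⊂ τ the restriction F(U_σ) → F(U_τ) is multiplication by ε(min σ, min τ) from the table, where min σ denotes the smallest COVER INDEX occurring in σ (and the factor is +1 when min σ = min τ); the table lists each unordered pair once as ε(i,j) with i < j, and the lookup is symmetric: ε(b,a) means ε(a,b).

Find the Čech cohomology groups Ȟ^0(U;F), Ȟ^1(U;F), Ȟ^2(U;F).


Ȟ^0(U;F) ≅ 0, Ȟ^1(U;F) ≅ Z/2, Ȟ^2(U;F) ≅ 0

nerve of the cover:
  U12={v} U15={x} U23={z} U34={t} U45={r}
C dims 5,5; δ0: rk 5, SNF 1^4·2
Ȟ^0 = (5 − 5) − 0 = 0, so Ȟ^0 ≅ 0
Ȟ^1 = (5 − 0) − 5 = 0 plus torsion [2], so Ȟ^1 ≅ Z/2
Ȟ^2 = (0 − 0) − 0 = 0, so Ȟ^2 ≅ 0


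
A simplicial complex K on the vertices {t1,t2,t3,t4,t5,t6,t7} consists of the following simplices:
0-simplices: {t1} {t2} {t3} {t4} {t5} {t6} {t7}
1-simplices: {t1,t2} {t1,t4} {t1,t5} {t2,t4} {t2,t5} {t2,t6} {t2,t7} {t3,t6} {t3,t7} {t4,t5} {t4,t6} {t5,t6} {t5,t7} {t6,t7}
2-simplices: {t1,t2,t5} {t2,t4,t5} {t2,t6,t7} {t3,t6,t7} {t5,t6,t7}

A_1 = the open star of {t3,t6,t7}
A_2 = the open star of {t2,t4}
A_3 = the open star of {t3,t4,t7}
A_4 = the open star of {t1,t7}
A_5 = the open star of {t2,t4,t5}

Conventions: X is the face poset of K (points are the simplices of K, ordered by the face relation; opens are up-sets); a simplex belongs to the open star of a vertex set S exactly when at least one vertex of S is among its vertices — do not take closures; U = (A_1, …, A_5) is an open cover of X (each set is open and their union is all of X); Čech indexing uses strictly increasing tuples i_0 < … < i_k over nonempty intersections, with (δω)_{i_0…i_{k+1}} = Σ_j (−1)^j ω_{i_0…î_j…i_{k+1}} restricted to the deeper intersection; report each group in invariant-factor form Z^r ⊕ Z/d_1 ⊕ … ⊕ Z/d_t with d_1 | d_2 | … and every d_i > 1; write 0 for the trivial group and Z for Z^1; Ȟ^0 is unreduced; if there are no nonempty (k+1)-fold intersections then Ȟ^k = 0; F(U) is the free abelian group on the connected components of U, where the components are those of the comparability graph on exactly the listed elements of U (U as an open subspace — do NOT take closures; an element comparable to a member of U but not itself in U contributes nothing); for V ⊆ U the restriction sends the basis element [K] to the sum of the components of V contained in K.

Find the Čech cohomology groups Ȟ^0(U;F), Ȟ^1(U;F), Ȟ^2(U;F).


Ȟ^0 = Z, Ȟ^1 = Z^3, Ȟ^2 = 0

nonempty overlaps:
  A1={{t3},{t6},{t7},{t2,t6},{t2,t7},{t3,t6},{t3,t7},{t4,t6},{t5,t6},{t5,t7},{t6,t7},{t2,t6,t7},{t3,t6,t7},{t5,t6,t7}} A2={{t2},{t4},{t1,t2},{t1,t4},{t2,t4},{t2,t5},{t2,t6},{t2,t7},{t4,t5},{t4,t6},{t1,t2,t5},{t2,t4,t5},{t2,t6,t7}} A3={{t3},{t4},{t7},{t1,t4},{t2,t4},{t2,t7},{t3,t6},{t3,t7},{t4,t5},{t4,t6},{t5,t7},{t6,t7},{t2,t4,t5},{t2,t6,t7},{t3,t6,t7},{t5,t6,t7}} A4={{t1},{t7},{t1,t2},{t1,t4},{t1,t5},{t2,t7},{t3,t7},{t5,t7},{t6,t7},{t1,t2,t5},{t2,t6,t7},{t3,t6,t7},{t5,t6,t7}} A5={{t2},{t4},{t5},{t1,t2},{t1,t4},{t1,t5},{t2,t4},{t2,t5},{t2,t6},{t2,t7},{t4,t5},{t4,t6},{t5,t6},{t5,t7},{t1,t2,t5},{t2,t4,t5},{t2,t6,t7},{t5,t6,t7}}
  A12={{t2,t6},{t2,t7},{t4,t6},{t2,t6,t7}} A13={{t3},{t7},{t2,t7},{t3,t6},{t3,t7},{t4,t6},{t5,t7},{t6,t7},{t2,t6,t7},{t3,t6,t7},{t5,t6,t7}} A14={{t7},{t2,t7},{t3,t7},{t5,t7},{t6,t7},{t2,t6,t7},{t3,t6,t7},{t5,t6,t7}} A15={{t2,t6},{t2,t7},{t4,t6},{t5,t6},{t5,t7},{t2,t6,t7},{t5,t6,t7}} A23={{t4},{t1,t4},{t2,t4},{t2,t7},{t4,t5},{t4,t6},{t2,t4,t5},{t2,t6,t7}} A24={{t1,t2},{t1,t4},{t2,t7},{t1,t2,t5},{t2,t6,t7}} A25={{t2},{t4},{t1,t2},{t1,t4},{t2,t4},{t2,t5},{t2,t6},{t2,t7},{t4,t5},{t4,t6},{t1,t2,t5},{t2,t4,t5},{t2,t6,t7}} A34={{t7},{t1,t4},{t2,t7},{t3,t7},{t5,t7},{t6,t7},{t2,t6,t7},{t3,t6,t7},{t5,t6,t7}} A35={{t4},{t1,t4},{t2,t4},{t2,t7},{t4,t5},{t4,t6},{t5,t7},{t2,t4,t5},{t2,t6,t7},{t5,t6,t7}} A45={{t1,t2},{t1,t4},{t1,t5},{t2,t7},{t5,t7},{t1,t2,t5},{t2,t6,t7},{t5,t6,t7}}
  A123={{t2,t7},{t4,t6},{t2,t6,t7}} A124={{t2,t7},{t2,t6,t7}} A125={{t2,t6},{t2,t7},{t4,t6},{t2,t6,t7}} A134={{t7},{t2,t7},{t3,t7},{t5,t7},{t6,t7},{t2,t6,t7},{t3,t6,t7},{t5,t6,t7}} A135={{t2,t7},{t4,t6},{t5,t7},{t2,t6,t7},{t5,t6,t7}} A145={{t2,t7},{t5,t7},{t2,t6,t7},{t5,t6,t7}} A234={{t1,t4},{t2,t7},{t2,t6,t7}} A235={{t4},{t1,t4},{t2,t4},{t2,t7},{t4,t5},{t4,t6},{t2,t4,t5},{t2,t6,t7}} A245={{t1,t2},{t1,t4},{t2,t7},{t1,t2,t5},{t2,t6,t7}} A345={{t1,t4},{t2,t7},{t5,t7},{t2,t6,t7},{t5,t6,t7}}
  A1234={{t2,t7},{t2,t6,t7}} A1235={{t2,t7},{t4,t6},{t2,t6,t7}} A1245={{t2,t7},{t2,t6,t7}} A1345={{t2,t7},{t5,t7},{t2,t6,t7},{t5,t6,t7}} A2345={{t1,t4},{t2,t7},{t2,t6,t7}}
  A12345={{t2,t7},{t2,t6,t7}}
components per intersection:
  A1: {{t3},{t6},{t7},{t2,t6},{t2,t7},{t3,t6},{t3,t7},{t4,t6},{t5,t6},{t5,t7},{t6,t7},{t2,t6,t7},{t3,t6,t7},{t5,t6,t7}}
  A2: {{t2},{t4},{t1,t2},{t1,t4},{t2,t4},{t2,t5},{t2,t6},{t2,t7},{t4,t5},{t4,t6},{t1,t2,t5},{t2,t4,t5},{t2,t6,t7}}
  A3: {{t3},{t7},{t2,t7},{t3,t6},{t3,t7},{t5,t7},{t6,t7},{t2,t6,t7},{t3,t6,t7},{t5,t6,t7}} {{t4},{t1,t4},{t2,t4},{t4,t5},{t4,t6},{t2,t4,t5}}
  A4: {{t1},{t1,t2},{t1,t4},{t1,t5},{t1,t2,t5}} {{t7},{t2,t7},{t3,t7},{t5,t7},{t6,t7},{t2,t6,t7},{t3,t6,t7},{t5,t6,t7}}
  A5: {{t2},{t4},{t5},{t1,t2},{t1,t4},{t1,t5},{t2,t4},{t2,t5},{t2,t6},{t2,t7},{t4,t5},{t4,t6},{t5,t6},{t5,t7},{t1,t2,t5},{t2,t4,t5},{t2,t6,t7},{t5,t6,t7}}
  A12: {{t2,t6},{t2,t7},{t2,t6,t7}} {{t4,t6}}
  A13: {{t3},{t7},{t2,t7},{t3,t6},{t3,t7},{t5,t7},{t6,t7},{t2,t6,t7},{t3,t6,t7},{t5,t6,t7}} {{t4,t6}}
  A14: {{t7},{t2,t7},{t3,t7},{t5,t7},{t6,t7},{t2,t6,t7},{t3,t6,t7},{t5,t6,t7}}
  A15: {{t2,t6},{t2,t7},{t2,t6,t7}} {{t4,t6}} {{t5,t6},{t5,t7},{t5,t6,t7}}
  A23: {{t4},{t1,t4},{t2,t4},{t4,t5},{t4,t6},{t2,t4,t5}} {{t2,t7},{t2,t6,t7}}
  A24: {{t1,t2},{t1,t2,t5}} {{t1,t4}} {{t2,t7},{t2,t6,t7}}
  A25: {{t2},{t4},{t1,t2},{t1,t4},{t2,t4},{t2,t5},{t2,t6},{t2,t7},{t4,t5},{t4,t6},{t1,t2,t5},{t2,t4,t5},{t2,t6,t7}}
  A34: {{t7},{t2,t7},{t3,t7},{t5,t7},{t6,t7},{t2,t6,t7},{t3,t6,t7},{t5,t6,t7}} {{t1,t4}}
  A35: {{t4},{t1,t4},{t2,t4},{t4,t5},{t4,t6},{t2,t4,t5}} {{t2,t7},{t2,t6,t7}} {{t5,t7},{t5,t6,t7}}
  A45: {{t1,t2},{t1,t5},{t1,t2,t5}} {{t1,t4}} {{t2,t7},{t2,t6,t7}} {{t5,t7},{t5,t6,t7}}
  A123: {{t2,t7},{t2,t6,t7}} {{t4,t6}}
  A124: {{t2,t7},{t2,t6,t7}}
  A125: {{t2,t6},{t2,t7},{t2,t6,t7}} {{t4,t6}}
  A134: {{t7},{t2,t7},{t3,t7},{t5,t7},{t6,t7},{t2,t6,t7},{t3,t6,t7},{t5,t6,t7}}
  A135: {{t2,t7},{t2,t6,t7}} {{t4,t6}} {{t5,t7},{t5,t6,t7}}
  A145: {{t2,t7},{t2,t6,t7}} {{t5,t7},{t5,t6,t7}}
  A234: {{t1,t4}} {{t2,t7},{t2,t6,t7}}
  A235: {{t4},{t1,t4},{t2,t4},{t4,t5},{t4,t6},{t2,t4,t5}} {{t2,t7},{t2,t6,t7}}
  A245: {{t1,t2},{t1,t2,t5}} {{t1,t4}} {{t2,t7},{t2,t6,t7}}
  A345: {{t1,t4}} {{t2,t7},{t2,t6,t7}} {{t5,t7},{t5,t6,t7}}
  A1234: {{t2,t7},{t2,t6,t7}}
  A1235: {{t2,t7},{t2,t6,t7}} {{t4,t6}}
  A1245: {{t2,t7},{t2,t6,t7}}
  A1345: {{t2,t7},{t2,t6,t7}} {{t5,t7},{t5,t6,t7}}
  A2345: {{t1,t4}} {{t2,t7},{t2,t6,t7}}
  A12345: {{t2,t7},{t2,t6,t7}}
C dims 7,23,21,8; δ0: rk 6, SNF 1^6; δ1: rk 14, SNF 1^14; δ2: rk 7, SNF 1^7
degree 0: 7−6−0 = 1 → Ȟ^0 ≅ Z
degree 1: 23−14−6 = 3 → Ȟ^1 ≅ Z^3
degree 2: 21−7−14 = 0 → Ȟ^2 ≅ 0
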